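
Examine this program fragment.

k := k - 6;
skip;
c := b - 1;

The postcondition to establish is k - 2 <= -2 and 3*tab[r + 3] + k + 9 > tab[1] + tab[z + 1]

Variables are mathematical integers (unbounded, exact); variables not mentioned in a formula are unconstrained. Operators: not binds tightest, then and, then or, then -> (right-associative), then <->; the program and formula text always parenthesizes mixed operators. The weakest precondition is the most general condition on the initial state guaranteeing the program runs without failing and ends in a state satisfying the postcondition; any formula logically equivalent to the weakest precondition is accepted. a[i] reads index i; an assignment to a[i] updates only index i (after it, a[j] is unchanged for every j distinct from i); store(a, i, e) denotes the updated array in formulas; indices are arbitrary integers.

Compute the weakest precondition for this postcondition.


Working backward. After the program, the postcondition k - 2 <= -2 and 3*tab[r + 3] + k + 9 > tab[1] + tab[z + 1] must hold; in canonical form it is k <= 0 and 3*tab[r + 3] + k > tab[z + 1] + tab[1] - 9.
Before c := b - 1: k <= 0 and 3*tab[r + 3] + k > tab[z + 1] + tab[1] - 9
Before skip: k <= 0 and 3*tab[r + 3] + k > tab[z + 1] + tab[1] - 9
Before k := k - 6: k <= 6 and 3*tab[r + 3] + k > tab[z + 1] + tab[1] - 3
Answer: WP = k <= 6 and 3*tab[r + 3] + k > tab[z + 1] + tab[1] - 3


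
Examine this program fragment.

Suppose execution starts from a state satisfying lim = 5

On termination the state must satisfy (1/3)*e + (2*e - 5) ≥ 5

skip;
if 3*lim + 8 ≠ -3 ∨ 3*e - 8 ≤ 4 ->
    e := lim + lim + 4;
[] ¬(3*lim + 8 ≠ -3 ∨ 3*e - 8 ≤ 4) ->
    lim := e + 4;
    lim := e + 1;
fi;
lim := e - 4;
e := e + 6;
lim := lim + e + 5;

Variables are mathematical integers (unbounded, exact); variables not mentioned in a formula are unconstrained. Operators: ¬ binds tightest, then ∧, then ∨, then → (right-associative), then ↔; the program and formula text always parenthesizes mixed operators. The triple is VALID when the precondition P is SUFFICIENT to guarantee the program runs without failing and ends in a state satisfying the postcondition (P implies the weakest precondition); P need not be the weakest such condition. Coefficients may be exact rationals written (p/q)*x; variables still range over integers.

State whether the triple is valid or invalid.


Working backward. After the program, the postcondition (1/3)*e + (2*e - 5) ≥ 5 must hold; in canonical form it is (7/3)*e ≥ 10.
Before lim := lim + e + 5: (7/3)*e ≥ 10
Before e := e + 6: (7/3)*e ≥ -4
Before lim := e - 4: (7/3)*e ≥ -4
Then branch requires (14/3)*lim ≥ -40/3; else branch requires (7/3)*e ≥ -4.
Before the if: ((3*lim ≠ -11 ∨ 3*e ≤ 12) → (14/3)*lim ≥ -40/3) ∧ ((¬(3*lim ≠ -11 ∨ 3*e ≤ 12)) → (7/3)*e ≥ -4)
Before skip: ((3*lim ≠ -11 ∨ 3*e ≤ 12) → (14/3)*lim ≥ -40/3) ∧ ((¬(3*lim ≠ -11 ∨ 3*e ≤ 12)) → (7/3)*e ≥ -4)
The weakest precondition is ((3*lim ≠ -11 ∨ 3*e ≤ 12) → (14/3)*lim ≥ -40/3) ∧ ((¬(3*lim ≠ -11 ∨ 3*e ≤ 12)) → (7/3)*e ≥ -4).
Check whether lim = 5 implies it.
Every state satisfying the precondition satisfies the weakest precondition: the implication holds.
Answer: valid


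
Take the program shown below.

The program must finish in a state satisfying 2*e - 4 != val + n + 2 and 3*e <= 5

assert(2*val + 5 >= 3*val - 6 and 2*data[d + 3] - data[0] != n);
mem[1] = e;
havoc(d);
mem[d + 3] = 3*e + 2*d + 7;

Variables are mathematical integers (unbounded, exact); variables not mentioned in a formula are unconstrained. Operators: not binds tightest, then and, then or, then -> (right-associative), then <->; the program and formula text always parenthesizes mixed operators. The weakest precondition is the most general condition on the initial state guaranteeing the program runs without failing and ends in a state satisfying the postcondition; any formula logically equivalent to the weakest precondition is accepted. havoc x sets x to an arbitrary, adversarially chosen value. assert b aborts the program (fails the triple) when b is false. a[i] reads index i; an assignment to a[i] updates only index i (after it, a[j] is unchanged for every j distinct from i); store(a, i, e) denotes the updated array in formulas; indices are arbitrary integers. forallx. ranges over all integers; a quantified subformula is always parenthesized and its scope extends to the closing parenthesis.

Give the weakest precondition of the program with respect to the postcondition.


Working backward. After the program, the postcondition 2*e - 4 != val + n + 2 and 3*e <= 5 must hold; in canonical form it is 2*e != n + val + 6 and 3*e <= 5.
Before mem[d + 3] := 3*e + 2*d + 7: 2*e != n + val + 6 and 3*e <= 5
Before havoc d: 2*e != n + val + 6 and 3*e <= 5
Before mem[1] := e: 2*e != n + val + 6 and 3*e <= 5
Before assert 2*val + 5 >= 3*val - 6 and 2*data[d + 3] - data[0] != n: val <= 11 and 2*data[d + 3] != data[0] + n and 2*e != n + val + 6 and 3*e <= 5
Answer: WP = val <= 11 and 2*data[d + 3] != data[0] + n and 2*e != n + val + 6 and 3*e <= 5


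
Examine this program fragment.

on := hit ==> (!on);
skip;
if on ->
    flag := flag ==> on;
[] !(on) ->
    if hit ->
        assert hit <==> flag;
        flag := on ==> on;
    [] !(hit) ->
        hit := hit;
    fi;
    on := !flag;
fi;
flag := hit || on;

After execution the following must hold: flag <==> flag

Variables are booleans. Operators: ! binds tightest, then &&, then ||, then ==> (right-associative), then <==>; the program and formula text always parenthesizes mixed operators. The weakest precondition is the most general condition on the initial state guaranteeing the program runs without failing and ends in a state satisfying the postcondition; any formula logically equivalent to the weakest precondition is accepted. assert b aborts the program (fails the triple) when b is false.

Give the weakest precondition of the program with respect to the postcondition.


Working backward. After the program, the postcondition flag <==> flag must hold; in canonical form it is true.
Before flag := hit || on: true
Then branch requires true; else branch requires hit ==> (hit <==> flag).
Before the if: (!on) ==> (hit ==> (hit <==> flag))
Before skip: (!on) ==> (hit ==> (hit <==> flag))
Before on := hit ==> (!on): (!(hit ==> (!on))) ==> (hit ==> (hit <==> flag))
Answer: WP = (!(hit ==> (!on))) ==> (hit ==> (hit <==> flag))


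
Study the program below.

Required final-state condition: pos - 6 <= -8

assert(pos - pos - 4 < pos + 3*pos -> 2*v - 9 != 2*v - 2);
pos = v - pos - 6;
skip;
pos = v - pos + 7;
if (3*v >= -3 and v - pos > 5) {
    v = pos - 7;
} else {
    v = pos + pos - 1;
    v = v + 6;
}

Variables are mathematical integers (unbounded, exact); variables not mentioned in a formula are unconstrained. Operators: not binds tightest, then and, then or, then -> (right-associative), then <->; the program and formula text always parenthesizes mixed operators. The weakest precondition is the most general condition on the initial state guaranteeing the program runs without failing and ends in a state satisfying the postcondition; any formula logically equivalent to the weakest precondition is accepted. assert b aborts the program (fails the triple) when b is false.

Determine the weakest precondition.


Working backward. After the program, the postcondition pos - 6 <= -8 must hold; in canonical form it is pos <= -2.
Then branch requires pos <= -2; else branch requires pos <= -2.
Before the if: ((3*v >= -3 and v > pos + 5) -> pos <= -2) and ((not (3*v >= -3 and v > pos + 5)) -> pos <= -2)
Before pos := v - pos + 7: ((3*v >= -3 and pos > 12) -> v <= pos - 9) and ((not (3*v >= -3 and pos > 12)) -> v <= pos - 9)
Before skip: ((3*v >= -3 and pos > 12) -> v <= pos - 9) and ((not (3*v >= -3 and pos > 12)) -> v <= pos - 9)
Before pos := v - pos - 6: ((3*v >= -3 and v > pos + 18) -> pos <= -15) and ((not (3*v >= -3 and v > pos + 18)) -> pos <= -15)
Before assert pos - pos - 4 < pos + 3*pos -> 2*v - 9 != 2*v - 2: ((3*v >= -3 and v > pos + 18) -> pos <= -15) and ((not (3*v >= -3 and v > pos + 18)) -> pos <= -15)
Answer: WP = ((3*v >= -3 and v > pos + 18) -> pos <= -15) and ((not (3*v >= -3 and v > pos + 18)) -> pos <= -15)


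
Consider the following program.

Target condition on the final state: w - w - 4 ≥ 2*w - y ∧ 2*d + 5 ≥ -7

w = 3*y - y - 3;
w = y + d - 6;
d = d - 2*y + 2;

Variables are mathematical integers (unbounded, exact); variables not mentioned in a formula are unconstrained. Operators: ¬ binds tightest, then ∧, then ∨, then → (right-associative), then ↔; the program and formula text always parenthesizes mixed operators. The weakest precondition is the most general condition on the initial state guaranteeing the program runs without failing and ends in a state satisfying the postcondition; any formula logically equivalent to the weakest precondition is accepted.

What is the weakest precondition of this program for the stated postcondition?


Working backward. After the program, the postcondition w - w - 4 ≥ 2*w - y ∧ 2*d + 5 ≥ -7 must hold; in canonical form it is y ≥ 2*w + 4 ∧ 2*d ≥ -12.
Before d := d - 2*y + 2: y ≥ 2*w + 4 ∧ 2*d ≥ 4*y - 16
Before w := y + d - 6: 2*d + y ≤ 8 ∧ 2*d ≥ 4*y - 16
Before w := 3*y - y - 3: 2*d + y ≤ 8 ∧ 2*d ≥ 4*y - 16
Answer: WP = 2*d + y ≤ 8 ∧ 2*d ≥ 4*y - 16


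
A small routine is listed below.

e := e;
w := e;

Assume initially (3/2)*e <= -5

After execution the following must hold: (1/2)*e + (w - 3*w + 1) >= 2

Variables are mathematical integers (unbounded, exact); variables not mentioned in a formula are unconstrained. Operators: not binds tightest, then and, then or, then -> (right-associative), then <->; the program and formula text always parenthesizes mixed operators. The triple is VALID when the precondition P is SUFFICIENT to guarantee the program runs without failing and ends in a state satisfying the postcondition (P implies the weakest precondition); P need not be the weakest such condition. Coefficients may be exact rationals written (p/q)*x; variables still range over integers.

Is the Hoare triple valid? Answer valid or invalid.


Working backward. After the program, the postcondition (1/2)*e + (w - 3*w + 1) >= 2 must hold; in canonical form it is (1/2)*e >= 2*w + 1.
Before w := e: (3/2)*e <= -1
Before e := e: (3/2)*e <= -1
The weakest precondition is (3/2)*e <= -1.
Check whether (3/2)*e <= -5 implies it.
Every state satisfying the precondition satisfies the weakest precondition: the implication holds.
Answer: valid


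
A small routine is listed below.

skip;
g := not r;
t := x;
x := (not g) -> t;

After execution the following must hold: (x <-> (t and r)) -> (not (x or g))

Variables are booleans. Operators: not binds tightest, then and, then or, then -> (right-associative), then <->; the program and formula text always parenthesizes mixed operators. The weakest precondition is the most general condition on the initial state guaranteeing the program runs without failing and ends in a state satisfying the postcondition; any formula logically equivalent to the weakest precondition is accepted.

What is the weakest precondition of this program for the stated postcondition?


Working backward. After the program, (x <-> (t and r)) -> (not (x or g)) must hold.
Before x := (not g) -> t: (((not g) -> t) <-> (t and r)) -> (not (((not g) -> t) or g))
Before t := x: (((not g) -> x) <-> (x and r)) -> (not (((not g) -> x) or g))
Before g := not r: ((r -> x) <-> (x and r)) -> (not ((r -> x) or (not r)))
Before skip: ((r -> x) <-> (x and r)) -> (not ((r -> x) or (not r)))
Answer: WP = ((r -> x) <-> (x and r)) -> (not ((r -> x) or (not r)))


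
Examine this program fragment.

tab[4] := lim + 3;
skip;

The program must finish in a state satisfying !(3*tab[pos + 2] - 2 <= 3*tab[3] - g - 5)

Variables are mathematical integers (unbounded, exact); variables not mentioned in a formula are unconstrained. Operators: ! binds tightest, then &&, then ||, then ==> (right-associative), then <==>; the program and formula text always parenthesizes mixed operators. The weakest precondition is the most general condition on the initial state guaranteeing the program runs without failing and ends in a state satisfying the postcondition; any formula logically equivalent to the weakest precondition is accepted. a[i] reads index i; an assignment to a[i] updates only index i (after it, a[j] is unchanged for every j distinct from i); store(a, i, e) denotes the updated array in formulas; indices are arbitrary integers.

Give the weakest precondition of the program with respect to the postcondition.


Working backward. After the program, the postcondition !(3*tab[pos + 2] - 2 <= 3*tab[3] - g - 5) must hold; in canonical form it is !(3*tab[pos + 2] + g <= 3*tab[3] - 3).
Before skip: !(3*tab[pos + 2] + g <= 3*tab[3] - 3)
Before tab[4] := lim + 3: !(3*store(tab, 4, lim + 3)[pos + 2] + g <= 3*tab[3] - 3)
Answer: WP = !(3*store(tab, 4, lim + 3)[pos + 2] + g <= 3*tab[3] - 3)


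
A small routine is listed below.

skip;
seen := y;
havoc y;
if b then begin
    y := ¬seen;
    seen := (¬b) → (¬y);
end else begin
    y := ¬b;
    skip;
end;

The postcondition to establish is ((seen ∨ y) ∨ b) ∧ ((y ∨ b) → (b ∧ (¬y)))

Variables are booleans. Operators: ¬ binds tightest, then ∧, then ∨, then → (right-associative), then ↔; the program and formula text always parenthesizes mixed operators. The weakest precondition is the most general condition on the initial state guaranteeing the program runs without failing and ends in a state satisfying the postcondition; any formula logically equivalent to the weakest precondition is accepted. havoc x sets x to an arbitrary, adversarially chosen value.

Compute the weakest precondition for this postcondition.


Working backward. After the program, the postcondition ((seen ∨ y) ∨ b) ∧ ((y ∨ b) → (b ∧ (¬y))) must hold; in canonical form it is (seen ∨ y ∨ b) ∧ ((y ∨ b) → (b ∧ (¬y))).
Then branch requires (((¬b) → seen) ∨ (¬seen) ∨ b) ∧ (((¬seen) ∨ b) → (b ∧ seen)); else branch requires b.
Before the if: (b → ((((¬b) → seen) ∨ (¬seen) ∨ b) ∧ (((¬seen) ∨ b) → (b ∧ seen)))) ∧ ((¬b) → b)
Before havoc y: (b → ((((¬b) → seen) ∨ (¬seen) ∨ b) ∧ (((¬seen) ∨ b) → (b ∧ seen)))) ∧ ((¬b) → b)
Before seen := y: (b → ((((¬b) → y) ∨ (¬y) ∨ b) ∧ (((¬y) ∨ b) → (b ∧ y)))) ∧ ((¬b) → b)
Before skip: (b → ((((¬b) → y) ∨ (¬y) ∨ b) ∧ (((¬y) ∨ b) → (b ∧ y)))) ∧ ((¬b) → b)
Answer: WP = (b → ((((¬b) → y) ∨ (¬y) ∨ b) ∧ (((¬y) ∨ b) → (b ∧ y)))) ∧ ((¬b) → b)


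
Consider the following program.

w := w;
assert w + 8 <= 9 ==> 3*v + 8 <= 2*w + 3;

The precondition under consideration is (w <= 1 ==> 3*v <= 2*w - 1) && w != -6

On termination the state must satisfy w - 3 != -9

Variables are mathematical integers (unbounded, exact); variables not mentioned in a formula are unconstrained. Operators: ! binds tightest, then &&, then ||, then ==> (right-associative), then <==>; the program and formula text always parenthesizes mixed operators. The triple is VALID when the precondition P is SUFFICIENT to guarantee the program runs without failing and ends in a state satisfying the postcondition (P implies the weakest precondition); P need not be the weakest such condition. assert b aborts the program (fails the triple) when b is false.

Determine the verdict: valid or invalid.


Working backward. After the program, the postcondition w - 3 != -9 must hold; in canonical form it is w != -6.
Before assert w + 8 <= 9 ==> 3*v + 8 <= 2*w + 3: (w <= 1 ==> 3*v <= 2*w - 5) && w != -6
Before w := w: (w <= 1 ==> 3*v <= 2*w - 5) && w != -6
The weakest precondition is (w <= 1 ==> 3*v <= 2*w - 5) && w != -6.
Check whether (w <= 1 ==> 3*v <= 2*w - 1) && w != -6 implies it.
Countermodel: at the initial state v = -5, w = -7, the precondition holds but the weakest precondition fails.
Answer: invalid


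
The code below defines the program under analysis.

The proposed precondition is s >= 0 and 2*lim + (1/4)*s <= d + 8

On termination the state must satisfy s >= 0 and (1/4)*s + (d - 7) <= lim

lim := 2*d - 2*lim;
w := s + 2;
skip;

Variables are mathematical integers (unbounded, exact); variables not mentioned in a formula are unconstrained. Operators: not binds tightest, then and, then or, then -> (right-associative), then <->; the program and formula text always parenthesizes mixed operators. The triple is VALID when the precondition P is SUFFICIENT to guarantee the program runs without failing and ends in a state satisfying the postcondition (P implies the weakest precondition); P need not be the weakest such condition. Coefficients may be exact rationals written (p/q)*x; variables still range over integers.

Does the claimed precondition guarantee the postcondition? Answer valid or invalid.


Working backward. After the program, the postcondition s >= 0 and (1/4)*s + (d - 7) <= lim must hold; in canonical form it is s >= 0 and d + (1/4)*s <= lim + 7.
Before skip: s >= 0 and d + (1/4)*s <= lim + 7
Before w := s + 2: s >= 0 and d + (1/4)*s <= lim + 7
Before lim := 2*d - 2*lim: s >= 0 and 2*lim + (1/4)*s <= d + 7
The weakest precondition is s >= 0 and 2*lim + (1/4)*s <= d + 7.
Check whether s >= 0 and 2*lim + (1/4)*s <= d + 8 implies it.
Countermodel: at the initial state d = 0, lim = 0, s = 29, the precondition holds but the weakest precondition fails.
Answer: invalid


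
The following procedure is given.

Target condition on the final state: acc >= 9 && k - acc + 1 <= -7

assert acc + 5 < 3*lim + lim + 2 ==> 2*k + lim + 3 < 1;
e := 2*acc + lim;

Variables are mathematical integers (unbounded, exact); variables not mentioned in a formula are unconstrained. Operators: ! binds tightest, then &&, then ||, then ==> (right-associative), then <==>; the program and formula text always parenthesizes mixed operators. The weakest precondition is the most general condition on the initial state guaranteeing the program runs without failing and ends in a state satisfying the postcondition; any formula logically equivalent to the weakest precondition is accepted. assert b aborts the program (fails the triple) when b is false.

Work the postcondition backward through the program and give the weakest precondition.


Working backward. After the program, the postcondition acc >= 9 && k - acc + 1 <= -7 must hold; in canonical form it is acc >= 9 && k <= acc - 8.
Before e := 2*acc + lim: acc >= 9 && k <= acc - 8
Before assert acc + 5 < 3*lim + lim + 2 ==> 2*k + lim + 3 < 1: (acc < 4*lim - 3 ==> 2*k + lim < -2) && acc >= 9 && k <= acc - 8
Answer: WP = (acc < 4*lim - 3 ==> 2*k + lim < -2) && acc >= 9 && k <= acc - 8


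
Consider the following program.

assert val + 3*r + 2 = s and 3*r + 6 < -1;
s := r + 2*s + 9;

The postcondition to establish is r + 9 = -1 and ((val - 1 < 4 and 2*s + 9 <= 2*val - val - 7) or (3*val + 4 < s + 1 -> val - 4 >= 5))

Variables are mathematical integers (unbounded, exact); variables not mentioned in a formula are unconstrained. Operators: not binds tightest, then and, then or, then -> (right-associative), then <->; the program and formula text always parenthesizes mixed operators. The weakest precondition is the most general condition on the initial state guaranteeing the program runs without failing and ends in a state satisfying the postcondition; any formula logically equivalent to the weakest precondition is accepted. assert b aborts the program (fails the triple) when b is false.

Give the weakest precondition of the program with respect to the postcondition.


Working backward. After the program, the postcondition r + 9 = -1 and ((val - 1 < 4 and 2*s + 9 <= 2*val - val - 7) or (3*val + 4 < s + 1 -> val - 4 >= 5)) must hold; in canonical form it is r = -10 and ((val < 5 and 2*s <= val - 16) or (3*val < s - 3 -> val >= 9)).
Before s := r + 2*s + 9: r = -10 and ((val < 5 and 2*r + 4*s <= val - 34) or (3*val < r + 2*s + 6 -> val >= 9))
Before assert val + 3*r + 2 = s and 3*r + 6 < -1: 3*r + val = s - 2 and 3*r < -7 and r = -10 and ((val < 5 and 2*r + 4*s <= val - 34) or (3*val < r + 2*s + 6 -> val >= 9))
Answer: WP = 3*r + val = s - 2 and 3*r < -7 and r = -10 and ((val < 5 and 2*r + 4*s <= val - 34) or (3*val < r + 2*s + 6 -> val >= 9))


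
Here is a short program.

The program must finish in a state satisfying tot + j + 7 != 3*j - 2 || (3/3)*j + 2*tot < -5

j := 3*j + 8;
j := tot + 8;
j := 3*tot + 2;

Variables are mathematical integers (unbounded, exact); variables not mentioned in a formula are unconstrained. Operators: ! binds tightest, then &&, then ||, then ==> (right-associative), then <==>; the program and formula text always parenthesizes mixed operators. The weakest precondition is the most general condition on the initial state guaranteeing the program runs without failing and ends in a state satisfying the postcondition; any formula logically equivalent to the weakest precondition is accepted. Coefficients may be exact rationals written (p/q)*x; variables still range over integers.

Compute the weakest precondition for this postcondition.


Working backward. After the program, the postcondition tot + j + 7 != 3*j - 2 || (3/3)*j + 2*tot < -5 must hold; in canonical form it is tot != 2*j - 9 || j + 2*tot < -5.
Before j := 3*tot + 2: 5*tot != 5 || 5*tot < -7
Before j := tot + 8: 5*tot != 5 || 5*tot < -7
Before j := 3*j + 8: 5*tot != 5 || 5*tot < -7
Answer: WP = 5*tot != 5 || 5*tot < -7


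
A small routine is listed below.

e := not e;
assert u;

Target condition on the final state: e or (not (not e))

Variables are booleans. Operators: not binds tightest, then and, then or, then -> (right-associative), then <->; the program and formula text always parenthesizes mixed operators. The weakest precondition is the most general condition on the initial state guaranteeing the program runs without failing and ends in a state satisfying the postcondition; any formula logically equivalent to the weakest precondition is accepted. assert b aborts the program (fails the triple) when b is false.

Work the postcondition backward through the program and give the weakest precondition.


Working backward. After the program, the postcondition e or (not (not e)) must hold; in canonical form it is e.
Before assert u: u and e
Before e := not e: u and (not e)
Answer: WP = u and (not e)


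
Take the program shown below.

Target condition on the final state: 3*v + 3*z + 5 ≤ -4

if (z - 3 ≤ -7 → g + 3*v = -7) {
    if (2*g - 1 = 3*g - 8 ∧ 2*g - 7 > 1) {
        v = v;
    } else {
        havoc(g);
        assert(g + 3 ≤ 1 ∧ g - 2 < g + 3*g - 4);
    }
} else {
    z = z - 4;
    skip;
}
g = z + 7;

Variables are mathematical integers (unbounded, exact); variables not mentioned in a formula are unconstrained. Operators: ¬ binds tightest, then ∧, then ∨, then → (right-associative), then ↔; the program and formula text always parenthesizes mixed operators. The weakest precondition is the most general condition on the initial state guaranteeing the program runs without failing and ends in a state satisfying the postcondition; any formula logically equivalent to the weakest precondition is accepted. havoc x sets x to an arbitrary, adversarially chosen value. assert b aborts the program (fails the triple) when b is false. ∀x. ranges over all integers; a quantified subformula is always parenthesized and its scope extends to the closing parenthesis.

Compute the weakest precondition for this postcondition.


Working backward. After the program, the postcondition 3*v + 3*z + 5 ≤ -4 must hold; in canonical form it is 3*v + 3*z ≤ -9.
Before g := z + 7: 3*v + 3*z ≤ -9
Then branch requires ((g = 7 ∧ 2*g > 8) → 3*v + 3*z ≤ -9) ∧ ((¬(g = 7 ∧ 2*g > 8)) → (∀g_1. (g_1 ≤ -2 ∧ 3*g_1 > 2 ∧ 3*v + 3*z ≤ -9))); else branch requires 3*v + 3*z ≤ 3.
Before the if: ((z ≤ -4 → g + 3*v = -7) → (((g = 7 ∧ 2*g > 8) → 3*v + 3*z ≤ -9) ∧ ((¬(g = 7 ∧ 2*g > 8)) → (∀g_1. (g_1 ≤ -2 ∧ 3*g_1 > 2 ∧ 3*v + 3*z ≤ -9))))) ∧ ((¬(z ≤ -4 → g + 3*v = -7)) → 3*v + 3*z ≤ 3)
Answer: WP = ((z ≤ -4 → g + 3*v = -7) → (((g = 7 ∧ 2*g > 8) → 3*v + 3*z ≤ -9) ∧ ((¬(g = 7 ∧ 2*g > 8)) → (∀g_1. (g_1 ≤ -2 ∧ 3*g_1 > 2 ∧ 3*v + 3*z ≤ -9))))) ∧ ((¬(z ≤ -4 → g + 3*v = -7)) → 3*v + 3*z ≤ 3)


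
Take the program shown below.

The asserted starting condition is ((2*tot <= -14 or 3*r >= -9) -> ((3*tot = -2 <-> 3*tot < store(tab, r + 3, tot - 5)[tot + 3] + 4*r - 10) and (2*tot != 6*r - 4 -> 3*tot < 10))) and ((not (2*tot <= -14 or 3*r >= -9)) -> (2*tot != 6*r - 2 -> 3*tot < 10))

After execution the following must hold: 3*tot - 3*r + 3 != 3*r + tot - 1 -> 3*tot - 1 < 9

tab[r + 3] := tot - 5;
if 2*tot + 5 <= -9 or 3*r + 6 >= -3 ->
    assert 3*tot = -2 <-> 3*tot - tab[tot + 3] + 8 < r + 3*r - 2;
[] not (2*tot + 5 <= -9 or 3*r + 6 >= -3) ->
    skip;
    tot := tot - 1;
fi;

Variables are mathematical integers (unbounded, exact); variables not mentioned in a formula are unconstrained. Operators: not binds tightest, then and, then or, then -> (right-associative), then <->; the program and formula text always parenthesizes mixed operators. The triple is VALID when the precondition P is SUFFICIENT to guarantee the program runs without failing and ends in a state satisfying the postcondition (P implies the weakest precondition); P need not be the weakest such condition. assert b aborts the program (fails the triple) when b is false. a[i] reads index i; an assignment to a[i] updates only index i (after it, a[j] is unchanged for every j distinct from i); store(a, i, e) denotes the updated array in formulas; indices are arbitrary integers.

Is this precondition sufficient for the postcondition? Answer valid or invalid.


Working backward. After the program, the postcondition 3*tot - 3*r + 3 != 3*r + tot - 1 -> 3*tot - 1 < 9 must hold; in canonical form it is 2*tot != 6*r - 4 -> 3*tot < 10.
Then branch requires (3*tot = -2 <-> 3*tot < tab[tot + 3] + 4*r - 10) and (2*tot != 6*r - 4 -> 3*tot < 10); else branch requires 2*tot != 6*r - 2 -> 3*tot < 13.
Before the if: ((2*tot <= -14 or 3*r >= -9) -> ((3*tot = -2 <-> 3*tot < tab[tot + 3] + 4*r - 10) and (2*tot != 6*r - 4 -> 3*tot < 10))) and ((not (2*tot <= -14 or 3*r >= -9)) -> (2*tot != 6*r - 2 -> 3*tot < 13))
Before tab[r + 3] := tot - 5: ((2*tot <= -14 or 3*r >= -9) -> ((3*tot = -2 <-> 3*tot < store(tab, r + 3, tot - 5)[tot + 3] + 4*r - 10) and (2*tot != 6*r - 4 -> 3*tot < 10))) and ((not (2*tot <= -14 or 3*r >= -9)) -> (2*tot != 6*r - 2 -> 3*tot < 13))
The weakest precondition is ((2*tot <= -14 or 3*r >= -9) -> ((3*tot = -2 <-> 3*tot < store(tab, r + 3, tot - 5)[tot + 3] + 4*r - 10) and (2*tot != 6*r - 4 -> 3*tot < 10))) and ((not (2*tot <= -14 or 3*r >= -9)) -> (2*tot != 6*r - 2 -> 3*tot < 13)).
Check whether ((2*tot <= -14 or 3*r >= -9) -> ((3*tot = -2 <-> 3*tot < store(tab, r + 3, tot - 5)[tot + 3] + 4*r - 10) and (2*tot != 6*r - 4 -> 3*tot < 10))) and ((not (2*tot <= -14 or 3*r >= -9)) -> (2*tot != 6*r - 2 -> 3*tot < 10)) implies it.
Every state satisfying the precondition satisfies the weakest precondition: the implication holds.
Answer: valid


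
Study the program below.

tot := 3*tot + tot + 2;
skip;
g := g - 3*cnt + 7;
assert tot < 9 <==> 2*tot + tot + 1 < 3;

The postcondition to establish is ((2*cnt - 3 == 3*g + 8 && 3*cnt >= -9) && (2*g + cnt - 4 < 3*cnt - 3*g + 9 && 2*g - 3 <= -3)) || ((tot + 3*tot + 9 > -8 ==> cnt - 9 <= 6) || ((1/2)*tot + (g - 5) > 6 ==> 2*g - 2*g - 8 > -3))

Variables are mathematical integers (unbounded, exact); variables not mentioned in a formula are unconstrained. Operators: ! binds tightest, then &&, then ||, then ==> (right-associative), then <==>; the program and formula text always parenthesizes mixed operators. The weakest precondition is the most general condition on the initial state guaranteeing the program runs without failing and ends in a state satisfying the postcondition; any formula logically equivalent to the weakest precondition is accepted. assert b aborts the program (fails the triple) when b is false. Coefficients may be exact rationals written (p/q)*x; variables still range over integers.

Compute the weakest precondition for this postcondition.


Working backward. After the program, the postcondition ((2*cnt - 3 == 3*g + 8 && 3*cnt >= -9) && (2*g + cnt - 4 < 3*cnt - 3*g + 9 && 2*g - 3 <= -3)) || ((tot + 3*tot + 9 > -8 ==> cnt - 9 <= 6) || ((1/2)*tot + (g - 5) > 6 ==> 2*g - 2*g - 8 > -3)) must hold; in canonical form it is (2*cnt == 3*g + 11 && 3*cnt >= -9 && 5*g < 2*cnt + 13 && 2*g <= 0) || (4*tot > -17 ==> cnt <= 15) || (!(g + (1/2)*tot > 11)).
Before assert tot < 9 <==> 2*tot + tot + 1 < 3: (tot < 9 <==> 3*tot < 2) && ((2*cnt == 3*g + 11 && 3*cnt >= -9 && 5*g < 2*cnt + 13 && 2*g <= 0) || (4*tot > -17 ==> cnt <= 15) || (!(g + (1/2)*tot > 11)))
Before g := g - 3*cnt + 7: (tot < 9 <==> 3*tot < 2) && ((11*cnt == 3*g + 32 && 3*cnt >= -9 && 5*g < 17*cnt - 22 && 2*g <= 6*cnt - 14) || (4*tot > -17 ==> cnt <= 15) || (!(g + (1/2)*tot > 3*cnt + 4)))
Before skip: (tot < 9 <==> 3*tot < 2) && ((11*cnt == 3*g + 32 && 3*cnt >= -9 && 5*g < 17*cnt - 22 && 2*g <= 6*cnt - 14) || (4*tot > -17 ==> cnt <= 15) || (!(g + (1/2)*tot > 3*cnt + 4)))
Before tot := 3*tot + tot + 2: (4*tot < 7 <==> 12*tot < -4) && ((11*cnt == 3*g + 32 && 3*cnt >= -9 && 5*g < 17*cnt - 22 && 2*g <= 6*cnt - 14) || (16*tot > -25 ==> cnt <= 15) || (!(g + 2*tot > 3*cnt + 3)))
Answer: WP = (4*tot < 7 <==> 12*tot < -4) && ((11*cnt == 3*g + 32 && 3*cnt >= -9 && 5*g < 17*cnt - 22 && 2*g <= 6*cnt - 14) || (16*tot > -25 ==> cnt <= 15) || (!(g + 2*tot > 3*cnt + 3)))


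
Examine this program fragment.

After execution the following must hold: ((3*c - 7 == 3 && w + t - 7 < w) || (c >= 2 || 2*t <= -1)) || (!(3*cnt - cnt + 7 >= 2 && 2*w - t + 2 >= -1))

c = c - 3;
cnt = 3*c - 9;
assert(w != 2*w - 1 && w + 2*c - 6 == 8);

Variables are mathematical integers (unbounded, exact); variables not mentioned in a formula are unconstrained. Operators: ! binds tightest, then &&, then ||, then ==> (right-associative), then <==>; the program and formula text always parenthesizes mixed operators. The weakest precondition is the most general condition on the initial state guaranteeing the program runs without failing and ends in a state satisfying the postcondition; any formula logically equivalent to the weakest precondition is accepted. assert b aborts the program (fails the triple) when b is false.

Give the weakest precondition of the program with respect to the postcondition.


Working backward. After the program, the postcondition ((3*c - 7 == 3 && w + t - 7 < w) || (c >= 2 || 2*t <= -1)) || (!(3*cnt - cnt + 7 >= 2 && 2*w - t + 2 >= -1)) must hold; in canonical form it is (3*c == 10 && t < 7) || c >= 2 || 2*t <= -1 || (!(2*cnt >= -5 && 2*w >= t - 3)).
Before assert w != 2*w - 1 && w + 2*c - 6 == 8: w != 1 && 2*c + w == 14 && ((3*c == 10 && t < 7) || c >= 2 || 2*t <= -1 || (!(2*cnt >= -5 && 2*w >= t - 3)))
Before cnt := 3*c - 9: w != 1 && 2*c + w == 14 && ((3*c == 10 && t < 7) || c >= 2 || 2*t <= -1 || (!(6*c >= 13 && 2*w >= t - 3)))
Before c := c - 3: w != 1 && 2*c + w == 20 && ((3*c == 19 && t < 7) || c >= 5 || 2*t <= -1 || (!(6*c >= 31 && 2*w >= t - 3)))
Answer: WP = w != 1 && 2*c + w == 20 && ((3*c == 19 && t < 7) || c >= 5 || 2*t <= -1 || (!(6*c >= 31 && 2*w >= t - 3)))


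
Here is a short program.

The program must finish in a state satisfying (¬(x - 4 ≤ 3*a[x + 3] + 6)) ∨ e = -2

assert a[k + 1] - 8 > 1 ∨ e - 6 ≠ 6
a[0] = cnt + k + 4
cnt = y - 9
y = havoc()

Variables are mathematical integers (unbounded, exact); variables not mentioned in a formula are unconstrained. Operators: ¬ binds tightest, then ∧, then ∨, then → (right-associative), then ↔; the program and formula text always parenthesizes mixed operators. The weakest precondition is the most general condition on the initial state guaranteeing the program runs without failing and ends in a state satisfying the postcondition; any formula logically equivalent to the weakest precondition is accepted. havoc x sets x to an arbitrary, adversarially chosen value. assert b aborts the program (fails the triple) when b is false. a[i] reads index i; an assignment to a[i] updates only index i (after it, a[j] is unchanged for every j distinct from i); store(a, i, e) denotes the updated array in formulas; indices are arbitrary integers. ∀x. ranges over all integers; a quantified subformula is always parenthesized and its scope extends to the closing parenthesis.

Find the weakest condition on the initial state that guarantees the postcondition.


Working backward. After the program, the postcondition (¬(x - 4 ≤ 3*a[x + 3] + 6)) ∨ e = -2 must hold; in canonical form it is (¬(x ≤ 3*a[x + 3] + 10)) ∨ e = -2.
Before havoc y: (¬(x ≤ 3*a[x + 3] + 10)) ∨ e = -2
Before cnt := y - 9: (¬(x ≤ 3*a[x + 3] + 10)) ∨ e = -2
Before a[0] := cnt + k + 4: (¬(x ≤ 3*store(a, 0, cnt + k + 4)[x + 3] + 10)) ∨ e = -2
Before assert a[k + 1] - 8 > 1 ∨ e - 6 ≠ 6: (a[k + 1] > 9 ∨ e ≠ 12) ∧ ((¬(x ≤ 3*store(a, 0, cnt + k + 4)[x + 3] + 10)) ∨ e = -2)
Answer: WP = (a[k + 1] > 9 ∨ e ≠ 12) ∧ ((¬(x ≤ 3*store(a, 0, cnt + k + 4)[x + 3] + 10)) ∨ e = -2)


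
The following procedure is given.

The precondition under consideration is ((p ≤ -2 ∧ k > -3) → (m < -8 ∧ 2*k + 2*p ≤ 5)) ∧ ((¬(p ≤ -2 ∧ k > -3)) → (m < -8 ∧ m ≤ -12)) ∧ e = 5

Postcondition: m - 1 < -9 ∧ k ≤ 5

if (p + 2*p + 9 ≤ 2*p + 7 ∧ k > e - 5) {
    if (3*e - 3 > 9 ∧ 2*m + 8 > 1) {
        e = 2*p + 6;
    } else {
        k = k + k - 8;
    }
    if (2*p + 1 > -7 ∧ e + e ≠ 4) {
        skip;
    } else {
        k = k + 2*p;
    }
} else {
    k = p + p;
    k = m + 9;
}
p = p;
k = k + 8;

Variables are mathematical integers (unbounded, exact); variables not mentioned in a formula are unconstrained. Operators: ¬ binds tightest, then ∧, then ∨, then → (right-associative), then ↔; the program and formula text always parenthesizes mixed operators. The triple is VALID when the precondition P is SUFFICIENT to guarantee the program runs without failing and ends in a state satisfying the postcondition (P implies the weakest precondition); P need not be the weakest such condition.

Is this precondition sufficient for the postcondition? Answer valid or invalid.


Working backward. After the program, the postcondition m - 1 < -9 ∧ k ≤ 5 must hold; in canonical form it is m < -8 ∧ k ≤ 5.
Before k := k + 8: m < -8 ∧ k ≤ -3
Before p := p: m < -8 ∧ k ≤ -3
Then branch requires ((3*e > 12 ∧ 2*m > -7) → (((2*p > -8 ∧ 4*p ≠ -8) → (m < -8 ∧ k ≤ -3)) ∧ ((¬(2*p > -8 ∧ 4*p ≠ -8)) → (m < -8 ∧ k + 2*p ≤ -3)))) ∧ ((¬(3*e > 12 ∧ 2*m > -7)) → (((2*p > -8 ∧ 2*e ≠ 4) → (m < -8 ∧ 2*k ≤ 5)) ∧ ((¬(2*p > -8 ∧ 2*e ≠ 4)) → (m < -8 ∧ 2*k + 2*p ≤ 5)))); else branch requires m < -8 ∧ m ≤ -12.
Before the if: ((p ≤ -2 ∧ k > e - 5) → (((3*e > 12 ∧ 2*m > -7) → (((2*p > -8 ∧ 4*p ≠ -8) → (m < -8 ∧ k ≤ -3)) ∧ ((¬(2*p > -8 ∧ 4*p ≠ -8)) → (m < -8 ∧ k + 2*p ≤ -3)))) ∧ ((¬(3*e > 12 ∧ 2*m > -7)) → (((2*p > -8 ∧ 2*e ≠ 4) → (m < -8 ∧ 2*k ≤ 5)) ∧ ((¬(2*p > -8 ∧ 2*e ≠ 4)) → (m < -8 ∧ 2*k + 2*p ≤ 5)))))) ∧ ((¬(p ≤ -2 ∧ k > e - 5)) → (m < -8 ∧ m ≤ -12))
The weakest precondition is ((p ≤ -2 ∧ k > e - 5) → (((3*e > 12 ∧ 2*m > -7) → (((2*p > -8 ∧ 4*p ≠ -8) → (m < -8 ∧ k ≤ -3)) ∧ ((¬(2*p > -8 ∧ 4*p ≠ -8)) → (m < -8 ∧ k + 2*p ≤ -3)))) ∧ ((¬(3*e > 12 ∧ 2*m > -7)) → (((2*p > -8 ∧ 2*e ≠ 4) → (m < -8 ∧ 2*k ≤ 5)) ∧ ((¬(2*p > -8 ∧ 2*e ≠ 4)) → (m < -8 ∧ 2*k + 2*p ≤ 5)))))) ∧ ((¬(p ≤ -2 ∧ k > e - 5)) → (m < -8 ∧ m ≤ -12)).
Check whether ((p ≤ -2 ∧ k > -3) → (m < -8 ∧ 2*k + 2*p ≤ 5)) ∧ ((¬(p ≤ -2 ∧ k > -3)) → (m < -8 ∧ m ≤ -12)) ∧ e = 5 implies it.
Countermodel: at the initial state e = 5, k = 0, m = -9, p = -3, the precondition holds but the weakest precondition fails.
Answer: invalid


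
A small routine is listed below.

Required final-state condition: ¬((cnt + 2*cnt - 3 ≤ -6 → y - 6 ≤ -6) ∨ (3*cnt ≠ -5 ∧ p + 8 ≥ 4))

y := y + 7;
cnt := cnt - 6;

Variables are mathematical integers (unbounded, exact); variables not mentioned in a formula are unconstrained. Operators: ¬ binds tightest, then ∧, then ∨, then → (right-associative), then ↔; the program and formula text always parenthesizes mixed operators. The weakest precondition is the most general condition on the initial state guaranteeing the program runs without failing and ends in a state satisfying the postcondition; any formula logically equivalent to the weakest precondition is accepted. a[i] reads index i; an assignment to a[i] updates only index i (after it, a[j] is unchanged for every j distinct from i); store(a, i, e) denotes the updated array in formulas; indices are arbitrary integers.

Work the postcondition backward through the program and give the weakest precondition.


Working backward. After the program, the postcondition ¬((cnt + 2*cnt - 3 ≤ -6 → y - 6 ≤ -6) ∨ (3*cnt ≠ -5 ∧ p + 8 ≥ 4)) must hold; in canonical form it is ¬((3*cnt ≤ -3 → y ≤ 0) ∨ (3*cnt ≠ -5 ∧ p ≥ -4)).
Before cnt := cnt - 6: ¬((3*cnt ≤ 15 → y ≤ 0) ∨ (3*cnt ≠ 13 ∧ p ≥ -4))
Before y := y + 7: ¬((3*cnt ≤ 15 → y ≤ -7) ∨ (3*cnt ≠ 13 ∧ p ≥ -4))
Answer: WP = ¬((3*cnt ≤ 15 → y ≤ -7) ∨ (3*cnt ≠ 13 ∧ p ≥ -4))


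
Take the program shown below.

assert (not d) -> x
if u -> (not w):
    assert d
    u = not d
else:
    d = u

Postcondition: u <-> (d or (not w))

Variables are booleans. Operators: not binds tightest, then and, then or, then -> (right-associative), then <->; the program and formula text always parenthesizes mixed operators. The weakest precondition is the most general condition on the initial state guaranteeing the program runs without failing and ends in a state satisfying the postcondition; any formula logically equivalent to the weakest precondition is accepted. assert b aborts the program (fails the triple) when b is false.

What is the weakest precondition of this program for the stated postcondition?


Working backward. After the program, u <-> (d or (not w)) must hold.
Then branch requires d and ((not d) <-> (d or (not w))); else branch requires u <-> (u or (not w)).
Before the if: ((u -> (not w)) -> (d and ((not d) <-> (d or (not w))))) and ((not (u -> (not w))) -> (u <-> (u or (not w))))
Before assert (not d) -> x: ((not d) -> x) and ((u -> (not w)) -> (d and ((not d) <-> (d or (not w))))) and ((not (u -> (not w))) -> (u <-> (u or (not w))))
Answer: WP = ((not d) -> x) and ((u -> (not w)) -> (d and ((not d) <-> (d or (not w))))) and ((not (u -> (not w))) -> (u <-> (u or (not w))))


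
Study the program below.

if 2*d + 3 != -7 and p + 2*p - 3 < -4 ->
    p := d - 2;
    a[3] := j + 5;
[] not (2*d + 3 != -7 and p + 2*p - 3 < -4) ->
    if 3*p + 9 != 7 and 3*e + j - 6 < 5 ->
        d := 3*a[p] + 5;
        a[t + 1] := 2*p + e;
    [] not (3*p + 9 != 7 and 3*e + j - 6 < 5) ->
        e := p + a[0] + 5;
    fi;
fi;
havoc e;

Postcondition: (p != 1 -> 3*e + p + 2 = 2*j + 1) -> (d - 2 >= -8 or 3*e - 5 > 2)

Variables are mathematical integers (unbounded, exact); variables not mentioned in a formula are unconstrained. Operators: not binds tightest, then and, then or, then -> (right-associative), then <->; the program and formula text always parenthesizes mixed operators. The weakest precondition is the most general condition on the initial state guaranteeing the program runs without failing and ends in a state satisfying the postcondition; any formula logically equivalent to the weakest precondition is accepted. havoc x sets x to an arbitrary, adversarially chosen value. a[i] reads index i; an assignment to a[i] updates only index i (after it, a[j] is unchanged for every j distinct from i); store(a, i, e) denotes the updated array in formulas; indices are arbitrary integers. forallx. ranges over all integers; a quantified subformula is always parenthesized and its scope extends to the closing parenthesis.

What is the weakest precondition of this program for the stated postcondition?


Working backward. After the program, the postcondition (p != 1 -> 3*e + p + 2 = 2*j + 1) -> (d - 2 >= -8 or 3*e - 5 > 2) must hold; in canonical form it is (p != 1 -> 3*e + p = 2*j - 1) -> (d >= -6 or 3*e > 7).
Before havoc e: forall e_1. ((p != 1 -> 3*e_1 + p = 2*j - 1) -> (d >= -6 or 3*e_1 > 7))
Then branch requires forall e_1. ((d != 3 -> d + 3*e_1 = 2*j + 1) -> (d >= -6 or 3*e_1 > 7)); else branch requires ((3*p != -2 and 3*e + j < 11) -> (forall e_1. ((p != 1 -> 3*e_1 + p = 2*j - 1) -> (3*a[p] >= -11 or 3*e_1 > 7)))) and ((not (3*p != -2 and 3*e + j < 11)) -> (forall e_1. ((p != 1 -> 3*e_1 + p = 2*j - 1) -> (d >= -6 or 3*e_1 > 7)))).
Before the if: ((2*d != -10 and 3*p < -1) -> (forall e_1. ((d != 3 -> d + 3*e_1 = 2*j + 1) -> (d >= -6 or 3*e_1 > 7)))) and ((not (2*d != -10 and 3*p < -1)) -> (((3*p != -2 and 3*e + j < 11) -> (forall e_1. ((p != 1 -> 3*e_1 + p = 2*j - 1) -> (3*a[p] >= -11 or 3*e_1 > 7)))) and ((not (3*p != -2 and 3*e + j < 11)) -> (forall e_1. ((p != 1 -> 3*e_1 + p = 2*j - 1) -> (d >= -6 or 3*e_1 > 7))))))
Answer: WP = ((2*d != -10 and 3*p < -1) -> (forall e_1. ((d != 3 -> d + 3*e_1 = 2*j + 1) -> (d >= -6 or 3*e_1 > 7)))) and ((not (2*d != -10 and 3*p < -1)) -> (((3*p != -2 and 3*e + j < 11) -> (forall e_1. ((p != 1 -> 3*e_1 + p = 2*j - 1) -> (3*a[p] >= -11 or 3*e_1 > 7)))) and ((not (3*p != -2 and 3*e + j < 11)) -> (forall e_1. ((p != 1 -> 3*e_1 + p = 2*j - 1) -> (d >= -6 or 3*e_1 > 7))))))
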